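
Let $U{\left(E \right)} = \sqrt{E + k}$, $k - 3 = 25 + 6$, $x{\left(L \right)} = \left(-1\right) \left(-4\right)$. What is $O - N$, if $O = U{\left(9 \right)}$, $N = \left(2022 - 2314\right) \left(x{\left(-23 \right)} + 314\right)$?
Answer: $92856 + \sqrt{43} \approx 92863.0$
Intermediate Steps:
$x{\left(L \right)} = 4$
$k = 34$ ($k = 3 + \left(25 + 6\right) = 3 + 31 = 34$)
$U{\left(E \right)} = \sqrt{34 + E}$ ($U{\left(E \right)} = \sqrt{E + 34} = \sqrt{34 + E}$)
$N = -92856$ ($N = \left(2022 - 2314\right) \left(4 + 314\right) = \left(-292\right) 318 = -92856$)
$O = \sqrt{43}$ ($O = \sqrt{34 + 9} = \sqrt{43} \approx 6.5574$)
$O - N = \sqrt{43} - -92856 = \sqrt{43} + 92856 = 92856 + \sqrt{43}$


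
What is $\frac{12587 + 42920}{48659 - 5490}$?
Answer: $\frac{55507}{43169} \approx 1.2858$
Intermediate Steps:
$\frac{12587 + 42920}{48659 - 5490} = \frac{55507}{48659 - 5490} = \frac{55507}{43169}$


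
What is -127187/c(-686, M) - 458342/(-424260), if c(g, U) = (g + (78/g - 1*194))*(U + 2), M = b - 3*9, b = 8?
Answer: -8078108651077/1088639068590 ≈ -7.4204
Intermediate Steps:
M = -19 (M = 8 - 3*9 = 8 - 27 = -19)
c(g, U) = (2 + U)*(-194 + g + 78/g) (c(g, U) = (g + (78/g - 194))*(2 + U) = (g + (-194 + 78/g))*(2 + U) = (-194 + g + 78/g)*(2 + U) = (2 + U)*(-194 + g + 78/g))
-127187/c(-686, M) - 458342/(-424260) = -127187*(-686/(156 + 78*(-19) - 686*(-388 - 194*(-19) + 2*(-686) - 19*(-686)))) - 458342/(-424260) = -127187*(-686/(156 - 1482 - 686*(-388 + 3686 - 1372 + 13034))) - 458342*(-1/424260) = -127187*(-686/(156 - 1482 - 686*14960)) + 229171/212130 = -127187*(-686/(156 - 1482 - 10262560)) + 229171/212130 = -127187/((-1/686*(-10263886))) + 229171/212130 = -127187/5131943/343 + 229171/212130 = -127187*343/5131943 + 229171/212130 = -43625141/5131943 + 229171/212130 = -8078108651077/1088639068590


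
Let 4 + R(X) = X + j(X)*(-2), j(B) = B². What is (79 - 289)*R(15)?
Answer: 92190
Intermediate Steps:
R(X) = -4 + X - 2*X² (R(X) = -4 + (X + X²*(-2)) = -4 + (X - 2*X²) = -4 + X - 2*X²)
(79 - 289)*R(15) = (79 - 289)*(-4 + 15 - 2*15²) = -210*(-4 + 15 - 2*225) = -210*(-4 + 15 - 450) = -210*(-439) = 92190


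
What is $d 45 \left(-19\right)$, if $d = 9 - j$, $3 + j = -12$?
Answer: $-20520$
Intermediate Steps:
$j = -15$ ($j = -3 - 12 = -15$)
$d = 24$ ($d = 9 - -15 = 9 + 15 = 24$)
$d 45 \left(-19\right) = 24 \cdot 45 \left(-19\right) = 1080 \left(-19\right) = -20520$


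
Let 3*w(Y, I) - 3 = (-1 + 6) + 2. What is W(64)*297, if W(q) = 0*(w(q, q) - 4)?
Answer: 0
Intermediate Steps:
w(Y, I) = 10/3 (w(Y, I) = 1 + ((-1 + 6) + 2)/3 = 1 + (5 + 2)/3 = 1 + (⅓)*7 = 1 + 7/3 = 10/3)
W(q) = 0 (W(q) = 0*(10/3 - 4) = 0*(-⅔) = 0)
W(64)*297 = 0*297 = 0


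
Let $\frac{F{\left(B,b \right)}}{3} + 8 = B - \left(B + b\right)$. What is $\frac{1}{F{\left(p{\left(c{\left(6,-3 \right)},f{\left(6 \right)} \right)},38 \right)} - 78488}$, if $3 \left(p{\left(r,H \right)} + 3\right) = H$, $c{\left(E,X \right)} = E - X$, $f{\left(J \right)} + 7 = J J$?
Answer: $- \frac{1}{78626} \approx -1.2718 \cdot 10^{-5}$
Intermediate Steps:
$f{\left(J \right)} = -7 + J^{2}$ ($f{\left(J \right)} = -7 + J J = -7 + J^{2}$)
$p{\left(r,H \right)} = -3 + \frac{H}{3}$
$F{\left(B,b \right)} = -24 - 3 b$ ($F{\left(B,b \right)} = -24 + 3 \left(B - \left(B + b\right)\right) = -24 + 3 \left(- b\right) = -24 - 3 b$)
$\frac{1}{F{\left(p{\left(c{\left(6,-3 \right)},f{\left(6 \right)} \right)},38 \right)} - 78488} = \frac{1}{\left(-24 - 114\right) - 78488} = \frac{1}{-138 - 78488} = \frac{1}{-78626} = - \frac{1}{78626}$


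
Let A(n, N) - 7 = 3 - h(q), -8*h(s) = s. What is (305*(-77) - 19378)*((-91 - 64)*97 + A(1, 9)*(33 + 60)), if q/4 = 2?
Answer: 600596356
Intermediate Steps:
q = 8 (q = 4*2 = 8)
h(s) = -s/8
A(n, N) = 11 (A(n, N) = 7 + (3 - (-1)*8/8) = 7 + (3 - 1*(-1)) = 7 + (3 + 1) = 7 + 4 = 11)
(305*(-77) - 19378)*((-91 - 64)*97 + A(1, 9)*(33 + 60)) = (305*(-77) - 19378)*((-91 - 64)*97 + 11*(33 + 60)) = (-23485 - 19378)*(-155*97 + 11*93) = -42863*(-15035 + 1023) = -42863*(-14012) = 600596356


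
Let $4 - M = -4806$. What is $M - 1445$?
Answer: $3365$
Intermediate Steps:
$M = 4810$ ($M = 4 - -4806 = 4 + 4806 = 4810$)
$M - 1445 = 4810 - 1445 = 3365$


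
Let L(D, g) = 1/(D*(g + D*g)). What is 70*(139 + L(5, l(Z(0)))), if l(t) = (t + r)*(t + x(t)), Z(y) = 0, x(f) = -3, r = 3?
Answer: 262703/27 ≈ 9729.7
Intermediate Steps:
l(t) = (-3 + t)*(3 + t) (l(t) = (t + 3)*(t - 3) = (3 + t)*(-3 + t) = (-3 + t)*(3 + t))
L(D, g) = 1/(D*(g + D*g))
70*(139 + L(5, l(Z(0)))) = 70*(139 + 1/(5*(-9 + 0**2)*(1 + 5))) = 70*(139 + (1/5)/((-9 + 0)*6)) = 70*(139 + (1/5)*(1/6)/(-9)) = 70*(139 + (1/5)*(-1/9)*(1/6)) = 70*(139 - 1/270) = 70*(37529/270) = 262703/27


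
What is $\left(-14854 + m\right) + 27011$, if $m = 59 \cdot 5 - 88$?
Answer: $12364$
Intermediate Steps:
$m = 207$ ($m = 295 - 88 = 207$)
$\left(-14854 + m\right) + 27011 = \left(-14854 + 207\right) + 27011 = -14647 + 27011 = 12364$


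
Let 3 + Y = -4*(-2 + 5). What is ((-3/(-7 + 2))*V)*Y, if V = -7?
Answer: 63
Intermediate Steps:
Y = -15 (Y = -3 - 4*(-2 + 5) = -3 - 4*3 = -3 - 12 = -15)
((-3/(-7 + 2))*V)*Y = ((-3/(-7 + 2))*(-7))*(-15) = ((-3/(-5))*(-7))*(-15) = (-⅕*(-3)*(-7))*(-15) = ((⅗)*(-7))*(-15) = -21/5*(-15) = 63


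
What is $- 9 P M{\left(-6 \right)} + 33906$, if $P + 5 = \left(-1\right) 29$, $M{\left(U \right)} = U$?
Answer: $32070$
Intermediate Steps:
$P = -34$ ($P = -5 - 29 = -34$)
$- 9 P M{\left(-6 \right)} + 33906 = \left(-9\right) \left(-34\right) \left(-6\right) + 33906 = 306 \left(-6\right) + 33906 = -1836 + 33906 = 32070$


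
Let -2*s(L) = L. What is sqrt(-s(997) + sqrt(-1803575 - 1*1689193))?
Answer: sqrt(1994 + 16*I*sqrt(218298))/2 ≈ 34.876 + 26.793*I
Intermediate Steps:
s(L) = -L/2
sqrt(-s(997) + sqrt(-1803575 - 1*1689193)) = sqrt(-(-1)*997/2 + sqrt(-1803575 - 1*1689193)) = sqrt(-1*(-997/2) + sqrt(-1803575 - 1689193)) = sqrt(997/2 + sqrt(-3492768)) = sqrt(997/2 + 4*I*sqrt(218298))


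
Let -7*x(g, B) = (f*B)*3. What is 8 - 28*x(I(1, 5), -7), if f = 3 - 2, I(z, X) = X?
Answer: -76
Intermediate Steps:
f = 1
x(g, B) = -3*B/7 (x(g, B) = -1*B*3/7 = -B*3/7 = -3*B/7)
8 - 28*x(I(1, 5), -7) = 8 - (-12)*(-7) = 8 - 28*3 = 8 - 84 = -76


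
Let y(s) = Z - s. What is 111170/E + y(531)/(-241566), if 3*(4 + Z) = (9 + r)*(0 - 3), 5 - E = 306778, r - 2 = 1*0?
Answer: -342146079/950075981 ≈ -0.36013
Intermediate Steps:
r = 2 (r = 2 + 1*0 = 2 + 0 = 2)
E = -306773 (E = 5 - 1*306778 = 5 - 306778 = -306773)
Z = -15 (Z = -4 + ((9 + 2)*(0 - 3))/3 = -4 + (11*(-3))/3 = -4 + (⅓)*(-33) = -4 - 11 = -15)
y(s) = -15 - s
111170/E + y(531)/(-241566) = 111170/(-306773) + (-15 - 1*531)/(-241566) = 111170*(-1/306773) + (-15 - 531)*(-1/241566) = -111170/306773 - 546*(-1/241566) = -111170/306773 + 7/3097 = -342146079/950075981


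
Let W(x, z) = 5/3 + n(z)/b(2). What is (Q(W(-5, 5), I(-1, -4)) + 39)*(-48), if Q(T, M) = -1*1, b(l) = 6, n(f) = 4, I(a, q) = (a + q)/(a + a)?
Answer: -1824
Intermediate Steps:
I(a, q) = (a + q)/(2*a) (I(a, q) = (a + q)/((2*a)) = (a + q)*(1/(2*a)) = (a + q)/(2*a))
W(x, z) = 7/3 (W(x, z) = 5/3 + 4/6 = 5*(1/3) + 4*(1/6) = 5/3 + 2/3 = 7/3)
Q(T, M) = -1
(Q(W(-5, 5), I(-1, -4)) + 39)*(-48) = (-1 + 39)*(-48) = 38*(-48) = -1824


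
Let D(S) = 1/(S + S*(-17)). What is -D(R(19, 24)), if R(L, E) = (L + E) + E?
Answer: 1/1072 ≈ 0.00093284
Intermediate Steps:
R(L, E) = L + 2*E (R(L, E) = (E + L) + E = L + 2*E)
D(S) = -1/(16*S) (D(S) = 1/(S - 17*S) = 1/(-16*S) = -1/(16*S))
-D(R(19, 24)) = -(-1)/(16*(19 + 2*24)) = -(-1)/(16*(19 + 48)) = -(-1)/(16*67) = -1*(-1/1072) = 1/1072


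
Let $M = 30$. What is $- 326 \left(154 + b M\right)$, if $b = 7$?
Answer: $-118664$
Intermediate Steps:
$- 326 \left(154 + b M\right) = - 326 \left(154 + 7 \cdot 30\right) = - 326 \left(154 + 210\right) = \left(-326\right) 364 = -118664$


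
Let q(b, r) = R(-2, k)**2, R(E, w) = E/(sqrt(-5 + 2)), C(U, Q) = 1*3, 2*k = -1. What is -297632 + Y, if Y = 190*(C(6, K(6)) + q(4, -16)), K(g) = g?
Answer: -891946/3 ≈ -2.9732e+5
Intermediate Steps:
k = -1/2 (k = (1/2)*(-1) = -1/2 ≈ -0.50000)
C(U, Q) = 3
R(E, w) = -I*E*sqrt(3)/3 (R(E, w) = E/(sqrt(-3)) = E/((I*sqrt(3))) = E*(-I*sqrt(3)/3) = -I*E*sqrt(3)/3)
q(b, r) = -4/3 (q(b, r) = (-1/3*I*(-2)*sqrt(3))**2 = (2*I*sqrt(3)/3)**2 = -4/3)
Y = 950/3 (Y = 190*(3 - 4/3) = 190*(5/3) = 950/3 ≈ 316.67)
-297632 + Y = -297632 + 950/3 = -891946/3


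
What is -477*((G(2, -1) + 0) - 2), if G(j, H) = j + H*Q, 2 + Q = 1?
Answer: -477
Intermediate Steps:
Q = -1 (Q = -2 + 1 = -1)
G(j, H) = j - H (G(j, H) = j + H*(-1) = j - H)
-477*((G(2, -1) + 0) - 2) = -477*(((2 - 1*(-1)) + 0) - 2) = -477*(((2 + 1) + 0) - 2) = -477*((3 + 0) - 2) = -477*(3 - 2) = -477*1 = -477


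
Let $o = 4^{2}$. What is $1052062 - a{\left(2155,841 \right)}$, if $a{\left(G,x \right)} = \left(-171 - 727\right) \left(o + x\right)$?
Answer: $1821648$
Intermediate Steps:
$o = 16$
$a{\left(G,x \right)} = -14368 - 898 x$ ($a{\left(G,x \right)} = \left(-171 - 727\right) \left(16 + x\right) = - 898 \left(16 + x\right) = -14368 - 898 x$)
$1052062 - a{\left(2155,841 \right)} = 1052062 - \left(-14368 - 755218\right) = 1052062 - -769586 = 1052062 + 769586 = 1821648$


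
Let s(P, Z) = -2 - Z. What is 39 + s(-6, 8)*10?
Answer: -61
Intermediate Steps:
39 + s(-6, 8)*10 = 39 + (-2 - 1*8)*10 = 39 + (-2 - 8)*10 = 39 - 10*10 = 39 - 100 = -61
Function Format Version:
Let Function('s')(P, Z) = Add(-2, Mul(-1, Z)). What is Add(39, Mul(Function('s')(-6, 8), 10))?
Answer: -61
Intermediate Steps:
Add(39, Mul(Function('s')(-6, 8), 10)) = Add(39, Mul(Add(-2, Mul(-1, 8)), 10)) = Add(39, Mul(Add(-2, -8), 10)) = Add(39, Mul(-10, 10)) = Add(39, -100) = -61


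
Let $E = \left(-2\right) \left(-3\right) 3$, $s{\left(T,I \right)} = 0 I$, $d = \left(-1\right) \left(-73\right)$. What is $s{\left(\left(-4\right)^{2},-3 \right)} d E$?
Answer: $0$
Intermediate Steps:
$d = 73$
$s{\left(T,I \right)} = 0$
$E = 18$ ($E = 6 \cdot 3 = 18$)
$s{\left(\left(-4\right)^{2},-3 \right)} d E = 0 \cdot 73 \cdot 18 = 0 \cdot 18 = 0$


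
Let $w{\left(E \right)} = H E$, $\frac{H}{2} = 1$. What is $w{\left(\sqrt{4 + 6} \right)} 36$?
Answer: $72 \sqrt{10} \approx 227.68$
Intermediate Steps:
$H = 2$ ($H = 2 \cdot 1 = 2$)
$w{\left(E \right)} = 2 E$
$w{\left(\sqrt{4 + 6} \right)} 36 = 2 \sqrt{4 + 6} \cdot 36 = 2 \sqrt{10} \cdot 36 = 72 \sqrt{10}$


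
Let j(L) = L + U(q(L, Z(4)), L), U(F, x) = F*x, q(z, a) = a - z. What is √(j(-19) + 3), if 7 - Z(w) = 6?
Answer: 6*I*√11 ≈ 19.9*I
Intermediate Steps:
Z(w) = 1 (Z(w) = 7 - 1*6 = 7 - 6 = 1)
j(L) = L + L*(1 - L) (j(L) = L + (1 - L)*L = L + L*(1 - L))
√(j(-19) + 3) = √(-19*(2 - 1*(-19)) + 3) = √(-19*(2 + 19) + 3) = √(-19*21 + 3) = √(-399 + 3) = √(-396) = 6*I*√11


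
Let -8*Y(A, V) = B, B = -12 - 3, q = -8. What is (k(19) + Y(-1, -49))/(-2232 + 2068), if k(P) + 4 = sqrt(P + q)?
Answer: 17/1312 - sqrt(11)/164 ≈ -0.0072660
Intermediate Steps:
k(P) = -4 + sqrt(-8 + P) (k(P) = -4 + sqrt(P - 8) = -4 + sqrt(-8 + P))
B = -15
Y(A, V) = 15/8 (Y(A, V) = -1/8*(-15) = 15/8)
(k(19) + Y(-1, -49))/(-2232 + 2068) = ((-4 + sqrt(-8 + 19)) + 15/8)/(-2232 + 2068) = ((-4 + sqrt(11)) + 15/8)/(-164) = (-17/8 + sqrt(11))*(-1/164) = 17/1312 - sqrt(11)/164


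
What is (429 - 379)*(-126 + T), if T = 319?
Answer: 9650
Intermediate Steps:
(429 - 379)*(-126 + T) = (429 - 379)*(-126 + 319) = 50*193 = 9650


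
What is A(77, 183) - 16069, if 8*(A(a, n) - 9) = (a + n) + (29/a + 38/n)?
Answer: -1806739787/112728 ≈ -16027.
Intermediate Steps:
A(a, n) = 9 + a/8 + n/8 + 19/(4*n) + 29/(8*a) (A(a, n) = 9 + ((a + n) + (29/a + 38/n))/8 = 9 + (a + n + 29/a + 38/n)/8 = 9 + (a/8 + n/8 + 19/(4*n) + 29/(8*a)) = 9 + a/8 + n/8 + 19/(4*n) + 29/(8*a))
A(77, 183) - 16069 = (9 + (⅛)*77 + (⅛)*183 + (19/4)/183 + (29/8)/77) - 16069 = (9 + 77/8 + 183/8 + (19/4)*(1/183) + (29/8)*(1/77)) - 16069 = (9 + 77/8 + 183/8 + 19/732 + 29/616) - 16069 = 4686445/112728 - 16069 = -1806739787/112728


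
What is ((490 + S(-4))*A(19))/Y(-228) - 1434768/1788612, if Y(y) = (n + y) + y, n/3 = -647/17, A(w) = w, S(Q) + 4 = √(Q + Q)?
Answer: -909505990/53509309 - 646*I*√2/9693 ≈ -16.997 - 0.094252*I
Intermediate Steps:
S(Q) = -4 + √2*√Q (S(Q) = -4 + √(Q + Q) = -4 + √(2*Q) = -4 + √2*√Q)
n = -1941/17 (n = 3*(-647/17) = -1941/17 ≈ -114.18)
Y(y) = -1941/17 + 2*y (Y(y) = (-1941/17 + y) + y = -1941/17 + 2*y)
((490 + S(-4))*A(19))/Y(-228) - 1434768/1788612 = ((490 + (-4 + √2*√(-4)))*19)/(-1941/17 + 2*(-228)) - 1434768/1788612 = ((490 + (-4 + √2*(2*I)))*19)/(-1941/17 - 456) - 1434768*1/1788612 = ((490 + (-4 + 2*I*√2))*19)/(-9693/17) - 119564/149051 = ((486 + 2*I*√2)*19)*(-17/9693) - 119564/149051 = (9234 + 38*I*√2)*(-17/9693) - 119564/149051 = (-5814/359 - 646*I*√2/9693) - 119564/149051 = -909505990/53509309 - 646*I*√2/9693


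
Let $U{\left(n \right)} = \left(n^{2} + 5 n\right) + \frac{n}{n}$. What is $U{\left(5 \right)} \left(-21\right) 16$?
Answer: $-17136$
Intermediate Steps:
$U{\left(n \right)} = 1 + n^{2} + 5 n$ ($U{\left(n \right)} = \left(n^{2} + 5 n\right) + 1 = 1 + n^{2} + 5 n$)
$U{\left(5 \right)} \left(-21\right) 16 = \left(1 + 5^{2} + 5 \cdot 5\right) \left(-21\right) 16 = \left(1 + 25 + 25\right) \left(-21\right) 16 = 51 \left(-21\right) 16 = \left(-1071\right) 16 = -17136$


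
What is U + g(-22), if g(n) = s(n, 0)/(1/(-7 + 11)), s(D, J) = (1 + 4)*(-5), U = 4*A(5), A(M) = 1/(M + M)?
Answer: -498/5 ≈ -99.600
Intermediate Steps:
A(M) = 1/(2*M)
U = 2/5 (U = 4*((1/2)/5) = 4*((1/2)*(1/5)) = 4*(1/10) = 2/5 ≈ 0.40000)
s(D, J) = -25 (s(D, J) = 5*(-5) = -25)
g(n) = -100 (g(n) = -25/(1/(-7 + 11)) = -25/(1/4) = -25/1/4 = -25*4 = -100)
U + g(-22) = 2/5 - 100 = -498/5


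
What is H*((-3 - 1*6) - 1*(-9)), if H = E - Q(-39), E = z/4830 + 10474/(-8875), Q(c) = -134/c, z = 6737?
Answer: 0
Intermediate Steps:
E = 1840291/8573250 (E = 6737/4830 + 10474/(-8875) = 6737*(1/4830) + 10474*(-1/8875) = 6737/4830 - 10474/8875 = 1840291/8573250 ≈ 0.21465)
H = -359014717/111452250 (H = 1840291/8573250 - (-134)/(-39) = 1840291/8573250 - (-134)*(-1)/39 = 1840291/8573250 - 1*134/39 = 1840291/8573250 - 134/39 = -359014717/111452250 ≈ -3.2212)
H*((-3 - 1*6) - 1*(-9)) = -359014717*((-3 - 1*6) - 1*(-9))/111452250 = -359014717*((-3 - 6) + 9)/111452250 = -359014717*(-9 + 9)/111452250 = -359014717/111452250*0 = 0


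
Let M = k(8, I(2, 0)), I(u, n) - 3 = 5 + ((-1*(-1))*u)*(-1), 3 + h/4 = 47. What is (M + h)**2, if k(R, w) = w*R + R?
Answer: 53824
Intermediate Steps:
h = 176 (h = -12 + 4*47 = -12 + 188 = 176)
I(u, n) = 8 - u (I(u, n) = 3 + (5 + ((-1*(-1))*u)*(-1)) = 3 + (5 + (1*u)*(-1)) = 3 + (5 + u*(-1)) = 3 + (5 - u) = 8 - u)
k(R, w) = R + R*w (k(R, w) = R*w + R = R + R*w)
M = 56 (M = 8*(1 + (8 - 1*2)) = 8*(1 + (8 - 2)) = 8*(1 + 6) = 8*7 = 56)
(M + h)**2 = (56 + 176)**2 = 232**2 = 53824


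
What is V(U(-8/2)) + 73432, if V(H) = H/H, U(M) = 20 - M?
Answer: 73433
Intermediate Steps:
V(H) = 1
V(U(-8/2)) + 73432 = 1 + 73432 = 73433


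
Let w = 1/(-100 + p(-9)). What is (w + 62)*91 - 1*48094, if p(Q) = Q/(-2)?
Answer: -8108514/191 ≈ -42453.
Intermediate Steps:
p(Q) = -Q/2 (p(Q) = Q*(-1/2) = -Q/2)
w = -2/191 (w = 1/(-100 - 1/2*(-9)) = 1/(-100 + 9/2) = 1/(-191/2) = -2/191 ≈ -0.010471)
(w + 62)*91 - 1*48094 = (-2/191 + 62)*91 - 1*48094 = (11840/191)*91 - 48094 = 1077440/191 - 48094 = -8108514/191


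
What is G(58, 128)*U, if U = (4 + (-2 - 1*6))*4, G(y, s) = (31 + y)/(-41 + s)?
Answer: -1424/87 ≈ -16.368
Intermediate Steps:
G(y, s) = (31 + y)/(-41 + s)
U = -16 (U = (4 + (-2 - 6))*4 = (4 - 8)*4 = -4*4 = -16)
G(58, 128)*U = ((31 + 58)/(-41 + 128))*(-16) = (89/87)*(-16) = -1424/87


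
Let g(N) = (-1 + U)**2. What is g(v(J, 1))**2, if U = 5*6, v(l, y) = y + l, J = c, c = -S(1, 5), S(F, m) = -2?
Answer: 707281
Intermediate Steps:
c = 2 (c = -1*(-2) = 2)
J = 2
v(l, y) = l + y
U = 30
g(N) = 841 (g(N) = (-1 + 30)**2 = 29**2 = 841)
g(v(J, 1))**2 = 841**2 = 707281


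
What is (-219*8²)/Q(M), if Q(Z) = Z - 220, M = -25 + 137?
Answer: 1168/9 ≈ 129.78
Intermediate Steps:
M = 112
Q(Z) = -220 + Z
(-219*8²)/Q(M) = (-219*8²)/(-220 + 112) = -219*64/(-108) = -14016*(-1/108) = 1168/9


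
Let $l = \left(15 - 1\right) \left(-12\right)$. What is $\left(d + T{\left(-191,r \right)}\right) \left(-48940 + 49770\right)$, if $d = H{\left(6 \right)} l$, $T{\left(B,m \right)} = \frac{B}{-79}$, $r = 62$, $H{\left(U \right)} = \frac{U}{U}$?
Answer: $- \frac{10857230}{79} \approx -1.3743 \cdot 10^{5}$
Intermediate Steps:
$l = -168$ ($l = 14 \left(-12\right) = -168$)
$H{\left(U \right)} = 1$
$T{\left(B,m \right)} = - \frac{B}{79}$ ($T{\left(B,m \right)} = B \left(- \frac{1}{79}\right) = - \frac{B}{79}$)
$d = -168$ ($d = 1 \left(-168\right) = -168$)
$\left(d + T{\left(-191,r \right)}\right) \left(-48940 + 49770\right) = \left(-168 - - \frac{191}{79}\right) \left(-48940 + 49770\right) = \left(-168 + \frac{191}{79}\right) 830 = \left(- \frac{13081}{79}\right) 830 = - \frac{10857230}{79}$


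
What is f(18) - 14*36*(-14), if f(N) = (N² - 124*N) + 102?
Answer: 5250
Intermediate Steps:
f(N) = 102 + N² - 124*N
f(18) - 14*36*(-14) = (102 + 18² - 124*18) - 14*36*(-14) = (102 + 324 - 2232) - 504*(-14) = -1806 + 7056 = 5250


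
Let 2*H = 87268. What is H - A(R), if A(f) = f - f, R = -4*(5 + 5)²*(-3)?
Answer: 43634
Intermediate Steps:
H = 43634 (H = (½)*87268 = 43634)
R = 1200 (R = -4*10²*(-3) = -4*100*(-3) = -400*(-3) = 1200)
A(f) = 0
H - A(R) = 43634 - 1*0 = 43634 + 0 = 43634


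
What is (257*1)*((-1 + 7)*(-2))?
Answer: -3084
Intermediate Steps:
(257*1)*((-1 + 7)*(-2)) = 257*(6*(-2)) = 257*(-12) = -3084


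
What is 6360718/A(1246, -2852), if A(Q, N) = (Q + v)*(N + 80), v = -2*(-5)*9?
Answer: -454337/264528 ≈ -1.7175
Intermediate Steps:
v = 90 (v = 10*9 = 90)
A(Q, N) = (80 + N)*(90 + Q) (A(Q, N) = (Q + 90)*(N + 80) = (90 + Q)*(80 + N) = (80 + N)*(90 + Q))
6360718/A(1246, -2852) = 6360718/(7200 + 80*1246 + 90*(-2852) - 2852*1246) = 6360718/(7200 + 99680 - 256680 - 3553592) = 6360718/(-3703392) = 6360718*(-1/3703392) = -454337/264528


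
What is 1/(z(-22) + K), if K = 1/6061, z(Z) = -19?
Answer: -6061/115158 ≈ -0.052632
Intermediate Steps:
K = 1/6061 ≈ 0.00016499
1/(z(-22) + K) = 1/(-19 + 1/6061) = 1/(-115158/6061) = -6061/115158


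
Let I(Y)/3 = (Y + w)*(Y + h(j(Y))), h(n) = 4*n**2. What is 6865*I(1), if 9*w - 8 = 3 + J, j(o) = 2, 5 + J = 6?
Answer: 816935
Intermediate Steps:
J = 1 (J = -5 + 6 = 1)
w = 4/3 (w = 8/9 + (3 + 1)/9 = 8/9 + (1/9)*4 = 8/9 + 4/9 = 4/3 ≈ 1.3333)
I(Y) = 3*(16 + Y)*(4/3 + Y) (I(Y) = 3*((Y + 4/3)*(Y + 4*2**2)) = 3*((4/3 + Y)*(Y + 4*4)) = 3*((4/3 + Y)*(Y + 16)) = 3*((4/3 + Y)*(16 + Y)) = 3*((16 + Y)*(4/3 + Y)) = 3*(16 + Y)*(4/3 + Y))
6865*I(1) = 6865*(64 + 3*1**2 + 52*1) = 6865*(64 + 3*1 + 52) = 6865*(64 + 3 + 52) = 6865*119 = 816935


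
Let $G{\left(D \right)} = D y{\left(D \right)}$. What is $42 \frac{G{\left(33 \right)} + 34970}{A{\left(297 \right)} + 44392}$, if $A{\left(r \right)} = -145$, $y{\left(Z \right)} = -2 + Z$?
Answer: $\frac{71986}{2107} \approx 34.165$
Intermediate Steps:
$G{\left(D \right)} = D \left(-2 + D\right)$
$42 \frac{G{\left(33 \right)} + 34970}{A{\left(297 \right)} + 44392} = 42 \frac{33 \left(-2 + 33\right) + 34970}{-145 + 44392} = 42 \frac{33 \cdot 31 + 34970}{44247} = 42 \left(1023 + 34970\right) \frac{1}{44247} = 42 \cdot 35993 \cdot \frac{1}{44247} = 42 \cdot \frac{35993}{44247} = \frac{71986}{2107}$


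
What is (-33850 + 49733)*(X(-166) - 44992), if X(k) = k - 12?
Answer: -717435110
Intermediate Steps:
X(k) = -12 + k
(-33850 + 49733)*(X(-166) - 44992) = (-33850 + 49733)*((-12 - 166) - 44992) = 15883*(-178 - 44992) = 15883*(-45170) = -717435110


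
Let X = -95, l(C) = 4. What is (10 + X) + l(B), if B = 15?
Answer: -81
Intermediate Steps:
(10 + X) + l(B) = (10 - 95) + 4 = -85 + 4 = -81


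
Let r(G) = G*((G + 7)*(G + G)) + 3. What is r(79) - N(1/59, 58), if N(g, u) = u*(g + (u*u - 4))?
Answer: 51835867/59 ≈ 8.7857e+5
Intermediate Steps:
r(G) = 3 + 2*G**2*(7 + G) (r(G) = G*((7 + G)*(2*G)) + 3 = G*(2*G*(7 + G)) + 3 = 2*G**2*(7 + G) + 3 = 3 + 2*G**2*(7 + G))
N(g, u) = u*(-4 + g + u**2) (N(g, u) = u*(g + (u**2 - 4)) = u*(g + (-4 + u**2)) = u*(-4 + g + u**2))
r(79) - N(1/59, 58) = (3 + 2*79**3 + 14*79**2) - 58*(-4 + 1/59 + 58**2) = (3 + 2*493039 + 14*6241) - 58*(-4 + 1/59 + 3364) = (3 + 986078 + 87374) - 58*198241/59 = 1073455 - 1*11497978/59 = 1073455 - 11497978/59 = 51835867/59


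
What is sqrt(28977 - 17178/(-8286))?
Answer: 10*sqrt(552677581)/1381 ≈ 170.23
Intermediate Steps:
sqrt(28977 - 17178/(-8286)) = sqrt(28977 - 17178*(-1/8286)) = sqrt(28977 + 2863/1381) = sqrt(40020100/1381) = 10*sqrt(552677581)/1381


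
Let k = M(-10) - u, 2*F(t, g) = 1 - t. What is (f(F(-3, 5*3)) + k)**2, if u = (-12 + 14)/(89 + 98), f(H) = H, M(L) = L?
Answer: 2244004/34969 ≈ 64.171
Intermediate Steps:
F(t, g) = 1/2 - t/2 (F(t, g) = (1 - t)/2 = 1/2 - t/2)
u = 2/187 ≈ 0.010695
k = -1872/187 (k = -10 - 1*2/187 = -10 - 2/187 = -1872/187 ≈ -10.011)
(f(F(-3, 5*3)) + k)**2 = ((1/2 - 1/2*(-3)) - 1872/187)**2 = ((1/2 + 3/2) - 1872/187)**2 = (2 - 1872/187)**2 = (-1498/187)**2 = 2244004/34969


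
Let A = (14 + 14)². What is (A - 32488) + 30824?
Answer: -880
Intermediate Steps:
A = 784 (A = 28² = 784)
(A - 32488) + 30824 = (784 - 32488) + 30824 = -31704 + 30824 = -880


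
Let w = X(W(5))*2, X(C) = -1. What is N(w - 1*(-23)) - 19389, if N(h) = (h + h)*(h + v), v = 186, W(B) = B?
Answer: -10695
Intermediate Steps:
w = -2 (w = -1*2 = -2)
N(h) = 2*h*(186 + h) (N(h) = (h + h)*(h + 186) = (2*h)*(186 + h) = 2*h*(186 + h))
N(w - 1*(-23)) - 19389 = 2*(-2 - 1*(-23))*(186 + (-2 - 1*(-23))) - 19389 = 2*(-2 + 23)*(186 + (-2 + 23)) - 19389 = 2*21*(186 + 21) - 19389 = 2*21*207 - 19389 = 8694 - 19389 = -10695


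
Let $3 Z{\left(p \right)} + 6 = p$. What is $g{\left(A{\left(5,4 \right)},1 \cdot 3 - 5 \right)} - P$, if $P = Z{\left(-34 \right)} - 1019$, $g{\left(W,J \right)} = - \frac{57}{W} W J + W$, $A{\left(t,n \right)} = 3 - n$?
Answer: $\frac{3436}{3} \approx 1145.3$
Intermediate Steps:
$Z{\left(p \right)} = -2 + \frac{p}{3}$
$g{\left(W,J \right)} = W - 57 J$ ($g{\left(W,J \right)} = - 57 J + W = W - 57 J$)
$P = - \frac{3097}{3}$ ($P = \left(-2 + \frac{1}{3} \left(-34\right)\right) - 1019 = \left(-2 - \frac{34}{3}\right) - 1019 = - \frac{40}{3} - 1019 = - \frac{3097}{3} \approx -1032.3$)
$g{\left(A{\left(5,4 \right)},1 \cdot 3 - 5 \right)} - P = \left(\left(3 - 4\right) - 57 \left(1 \cdot 3 - 5\right)\right) - - \frac{3097}{3} = \left(\left(3 - 4\right) - 57 \left(3 - 5\right)\right) + \frac{3097}{3} = \left(-1 - -114\right) + \frac{3097}{3} = \left(-1 + 114\right) + \frac{3097}{3} = 113 + \frac{3097}{3} = \frac{3436}{3}$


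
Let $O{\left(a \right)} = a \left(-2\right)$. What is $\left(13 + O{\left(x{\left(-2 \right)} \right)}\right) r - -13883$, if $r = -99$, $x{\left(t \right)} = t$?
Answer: $12200$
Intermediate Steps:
$O{\left(a \right)} = - 2 a$
$\left(13 + O{\left(x{\left(-2 \right)} \right)}\right) r - -13883 = \left(13 - -4\right) \left(-99\right) - -13883 = \left(13 + 4\right) \left(-99\right) + 13883 = 17 \left(-99\right) + 13883 = -1683 + 13883 = 12200$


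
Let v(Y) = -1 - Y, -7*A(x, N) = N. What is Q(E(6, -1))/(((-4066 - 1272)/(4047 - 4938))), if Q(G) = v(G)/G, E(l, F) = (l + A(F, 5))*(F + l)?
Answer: -85536/493765 ≈ -0.17323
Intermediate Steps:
A(x, N) = -N/7
E(l, F) = (-5/7 + l)*(F + l) (E(l, F) = (l - 1/7*5)*(F + l) = (l - 5/7)*(F + l) = (-5/7 + l)*(F + l))
Q(G) = (-1 - G)/G
Q(E(6, -1))/(((-4066 - 1272)/(4047 - 4938))) = ((-1 - (6**2 - 5/7*(-1) - 5/7*6 - 1*6))/(6**2 - 5/7*(-1) - 5/7*6 - 1*6))/(((-4066 - 1272)/(4047 - 4938))) = ((-1 - (36 + 5/7 - 30/7 - 6))/(36 + 5/7 - 30/7 - 6))/((-5338/(-891))) = ((-1 - 1*185/7)/(185/7))/((-5338*(-1/891))) = (7*(-1 - 185/7)/185)/(5338/891) = ((7/185)*(-192/7))*(891/5338) = -192/185*891/5338 = -85536/493765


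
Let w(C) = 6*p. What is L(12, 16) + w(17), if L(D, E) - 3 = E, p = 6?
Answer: 55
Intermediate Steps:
w(C) = 36 (w(C) = 6*6 = 36)
L(D, E) = 3 + E
L(12, 16) + w(17) = (3 + 16) + 36 = 19 + 36 = 55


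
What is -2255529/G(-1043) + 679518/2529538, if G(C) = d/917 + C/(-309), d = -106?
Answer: -808327351104812910/1168238035613 ≈ -6.9192e+5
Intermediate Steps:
G(C) = -106/917 - C/309 (G(C) = -106/917 + C/(-309) = -106*1/917 + C*(-1/309) = -106/917 - C/309)
-2255529/G(-1043) + 679518/2529538 = -2255529/(-106/917 - 1/309*(-1043)) + 679518/2529538 = -2255529/(-106/917 + 1043/309) + 679518*(1/2529538) = -2255529/923677/283353 + 339759/1264769 = -2255529*283353/923677 + 339759/1264769 = -639110908737/923677 + 339759/1264769 = -808327351104812910/1168238035613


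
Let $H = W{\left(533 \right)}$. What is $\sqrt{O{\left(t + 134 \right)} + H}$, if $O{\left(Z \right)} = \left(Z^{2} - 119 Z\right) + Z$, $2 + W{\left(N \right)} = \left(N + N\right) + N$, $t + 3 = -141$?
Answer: $\sqrt{2877} \approx 53.638$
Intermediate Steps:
$t = -144$ ($t = -3 - 141 = -144$)
$W{\left(N \right)} = -2 + 3 N$ ($W{\left(N \right)} = -2 + \left(\left(N + N\right) + N\right) = -2 + \left(2 N + N\right) = -2 + 3 N$)
$H = 1597$ ($H = -2 + 3 \cdot 533 = -2 + 1599 = 1597$)
$O{\left(Z \right)} = Z^{2} - 118 Z$
$\sqrt{O{\left(t + 134 \right)} + H} = \sqrt{\left(-144 + 134\right) \left(-118 + \left(-144 + 134\right)\right) + 1597} = \sqrt{- 10 \left(-118 - 10\right) + 1597} = \sqrt{\left(-10\right) \left(-128\right) + 1597} = \sqrt{1280 + 1597} = \sqrt{2877}$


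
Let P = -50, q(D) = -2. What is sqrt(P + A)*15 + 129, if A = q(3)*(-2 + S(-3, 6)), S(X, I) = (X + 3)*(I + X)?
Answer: 129 + 15*I*sqrt(46) ≈ 129.0 + 101.73*I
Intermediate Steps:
S(X, I) = (3 + X)*(I + X)
A = 4 (A = -2*(-2 + ((-3)**2 + 3*6 + 3*(-3) + 6*(-3))) = -2*(-2 + (9 + 18 - 9 - 18)) = -2*(-2 + 0) = -2*(-2) = 4)
sqrt(P + A)*15 + 129 = sqrt(-50 + 4)*15 + 129 = sqrt(-46)*15 + 129 = (I*sqrt(46))*15 + 129 = 15*I*sqrt(46) + 129 = 129 + 15*I*sqrt(46)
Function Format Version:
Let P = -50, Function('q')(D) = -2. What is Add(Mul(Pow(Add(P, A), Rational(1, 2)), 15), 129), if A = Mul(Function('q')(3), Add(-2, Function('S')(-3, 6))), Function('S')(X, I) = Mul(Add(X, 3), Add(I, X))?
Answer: Add(129, Mul(15, I, Pow(46, Rational(1, 2)))) ≈ Add(129.00, Mul(101.73, I))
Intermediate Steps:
Function('S')(X, I) = Mul(Add(3, X), Add(I, X))
A = 4 (A = Mul(-2, Add(-2, Add(Pow(-3, 2), Mul(3, 6), Mul(3, -3), Mul(6, -3)))) = Mul(-2, Add(-2, Add(9, 18, -9, -18))) = Mul(-2, Add(-2, 0)) = Mul(-2, -2) = 4)
Add(Mul(Pow(Add(P, A), Rational(1, 2)), 15), 129) = Add(Mul(Pow(Add(-50, 4), Rational(1, 2)), 15), 129) = Add(Mul(Pow(-46, Rational(1, 2)), 15), 129) = Add(Mul(Mul(I, Pow(46, Rational(1, 2))), 15), 129) = Add(Mul(15, I, Pow(46, Rational(1, 2))), 129) = Add(129, Mul(15, I, Pow(46, Rational(1, 2))))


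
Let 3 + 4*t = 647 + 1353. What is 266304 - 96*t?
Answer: 218376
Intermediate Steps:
t = 1997/4 (t = -3/4 + (647 + 1353)/4 = -3/4 + (1/4)*2000 = -3/4 + 500 = 1997/4 ≈ 499.25)
266304 - 96*t = 266304 - 96*1997/4 = 266304 - 1*47928 = 266304 - 47928 = 218376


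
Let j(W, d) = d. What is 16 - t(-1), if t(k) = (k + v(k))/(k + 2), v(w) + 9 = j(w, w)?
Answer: 27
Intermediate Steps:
v(w) = -9 + w
t(k) = (-9 + 2*k)/(2 + k) (t(k) = (k + (-9 + k))/(k + 2) = (-9 + 2*k)/(2 + k))
16 - t(-1) = 16 - (-9 + 2*(-1))/(2 - 1) = 16 - (-9 - 2)/1 = 16 - (-11) = 16 - 1*(-11) = 16 + 11 = 27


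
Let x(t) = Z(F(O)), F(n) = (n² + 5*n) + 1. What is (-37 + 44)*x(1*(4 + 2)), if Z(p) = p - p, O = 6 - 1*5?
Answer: 0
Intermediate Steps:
O = 1 (O = 6 - 5 = 1)
F(n) = 1 + n² + 5*n
Z(p) = 0
x(t) = 0
(-37 + 44)*x(1*(4 + 2)) = (-37 + 44)*0 = 7*0 = 0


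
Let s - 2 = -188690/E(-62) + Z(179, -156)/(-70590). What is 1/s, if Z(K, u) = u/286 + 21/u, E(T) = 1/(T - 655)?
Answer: 40377480/5462698825515749 ≈ 7.3915e-9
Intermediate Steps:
E(T) = 1/(-655 + T)
Z(K, u) = 21/u + u/286 (Z(K, u) = u*(1/286) + 21/u = u/286 + 21/u = 21/u + u/286)
s = 5462698825515749/40377480 (s = 2 + (-188690/(1/(-655 - 62)) + (21/(-156) + (1/286)*(-156))/(-70590)) = 2 + (-188690/(1/(-717)) + (21*(-1/156) - 6/11)*(-1/70590)) = 2 + (-188690/(-1/717) + (-7/52 - 6/11)*(-1/70590)) = 2 + (-188690*(-717) - 389/572*(-1/70590)) = 2 + (135290730 + 389/40377480) = 2 + 5462698744760789/40377480 = 5462698825515749/40377480 ≈ 1.3529e+8)
1/s = 1/(5462698825515749/40377480) = 40377480/5462698825515749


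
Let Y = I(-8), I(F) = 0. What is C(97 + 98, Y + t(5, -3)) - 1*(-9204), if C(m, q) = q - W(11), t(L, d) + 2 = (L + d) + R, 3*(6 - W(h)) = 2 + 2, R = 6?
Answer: 27616/3 ≈ 9205.3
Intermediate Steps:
W(h) = 14/3 (W(h) = 6 - (2 + 2)/3 = 6 - 1/3*4 = 6 - 4/3 = 14/3)
Y = 0
t(L, d) = 4 + L + d (t(L, d) = -2 + ((L + d) + 6) = -2 + (6 + L + d) = 4 + L + d)
C(m, q) = -14/3 + q (C(m, q) = q - 1*14/3 = q - 14/3 = -14/3 + q)
C(97 + 98, Y + t(5, -3)) - 1*(-9204) = (-14/3 + (0 + (4 + 5 - 3))) - 1*(-9204) = (-14/3 + (0 + 6)) + 9204 = (-14/3 + 6) + 9204 = 4/3 + 9204 = 27616/3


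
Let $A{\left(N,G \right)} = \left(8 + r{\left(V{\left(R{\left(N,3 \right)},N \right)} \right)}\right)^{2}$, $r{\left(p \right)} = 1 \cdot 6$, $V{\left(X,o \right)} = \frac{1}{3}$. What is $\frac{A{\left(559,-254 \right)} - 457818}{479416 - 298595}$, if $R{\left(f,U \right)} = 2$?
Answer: $- \frac{457622}{180821} \approx -2.5308$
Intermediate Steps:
$V{\left(X,o \right)} = \frac{1}{3}$
$r{\left(p \right)} = 6$
$A{\left(N,G \right)} = 196$ ($A{\left(N,G \right)} = \left(8 + 6\right)^{2} = 14^{2} = 196$)
$\frac{A{\left(559,-254 \right)} - 457818}{479416 - 298595} = \frac{196 - 457818}{479416 - 298595} = - \frac{457622}{180821}$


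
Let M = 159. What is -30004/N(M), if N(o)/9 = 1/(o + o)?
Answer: -3180424/3 ≈ -1.0601e+6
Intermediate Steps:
N(o) = 9/(2*o) (N(o) = 9/(o + o) = 9/((2*o)) = 9*(1/(2*o)) = 9/(2*o))
-30004/N(M) = -30004/((9/2)/159) = -30004/((9/2)*(1/159)) = -30004/3/106 = -30004*106/3 = -3180424/3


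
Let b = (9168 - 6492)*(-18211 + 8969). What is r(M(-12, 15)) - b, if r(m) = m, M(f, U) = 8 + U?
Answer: 24731615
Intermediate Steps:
b = -24731592 (b = 2676*(-9242) = -24731592)
r(M(-12, 15)) - b = (8 + 15) - 1*(-24731592) = 23 + 24731592 = 24731615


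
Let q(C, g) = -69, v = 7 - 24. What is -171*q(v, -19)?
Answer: 11799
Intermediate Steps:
v = -17
-171*q(v, -19) = -171*(-69) = 11799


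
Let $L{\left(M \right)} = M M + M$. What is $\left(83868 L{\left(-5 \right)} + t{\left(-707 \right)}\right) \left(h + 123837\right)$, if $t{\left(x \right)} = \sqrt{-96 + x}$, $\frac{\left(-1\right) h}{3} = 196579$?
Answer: $-781482024000 - 465900 i \sqrt{803} \approx -7.8148 \cdot 10^{11} - 1.3202 \cdot 10^{7} i$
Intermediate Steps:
$h = -589737$ ($h = \left(-3\right) 196579 = -589737$)
$L{\left(M \right)} = M + M^{2}$ ($L{\left(M \right)} = M^{2} + M = M + M^{2}$)
$\left(83868 L{\left(-5 \right)} + t{\left(-707 \right)}\right) \left(h + 123837\right) = \left(83868 \left(- 5 \left(1 - 5\right)\right) + \sqrt{-96 - 707}\right) \left(-589737 + 123837\right) = \left(83868 \left(\left(-5\right) \left(-4\right)\right) + \sqrt{-803}\right) \left(-465900\right) = \left(83868 \cdot 20 + i \sqrt{803}\right) \left(-465900\right) = \left(1677360 + i \sqrt{803}\right) \left(-465900\right) = -781482024000 - 465900 i \sqrt{803}$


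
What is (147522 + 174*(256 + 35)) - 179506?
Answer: 18650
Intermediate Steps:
(147522 + 174*(256 + 35)) - 179506 = (147522 + 174*291) - 179506 = (147522 + 50634) - 179506 = 198156 - 179506 = 18650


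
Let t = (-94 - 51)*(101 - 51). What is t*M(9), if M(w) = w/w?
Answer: -7250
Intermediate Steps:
M(w) = 1
t = -7250 (t = -145*50 = -7250)
t*M(9) = -7250*1 = -7250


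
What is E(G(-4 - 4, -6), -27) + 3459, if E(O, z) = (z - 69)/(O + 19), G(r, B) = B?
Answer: 44871/13 ≈ 3451.6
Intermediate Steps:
E(O, z) = (-69 + z)/(19 + O)
E(G(-4 - 4, -6), -27) + 3459 = (-69 - 27)/(19 - 6) + 3459 = -96/13 + 3459 = 44871/13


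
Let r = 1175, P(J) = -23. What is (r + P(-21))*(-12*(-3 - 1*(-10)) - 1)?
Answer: -97920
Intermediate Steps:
(r + P(-21))*(-12*(-3 - 1*(-10)) - 1) = (1175 - 23)*(-12*(-3 - 1*(-10)) - 1) = 1152*(-12*(-3 + 10) - 1) = 1152*(-12*7 - 1) = 1152*(-84 - 1) = 1152*(-85) = -97920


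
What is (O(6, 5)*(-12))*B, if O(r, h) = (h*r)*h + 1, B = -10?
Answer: 18120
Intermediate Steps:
O(r, h) = 1 + r*h² (O(r, h) = r*h² + 1 = 1 + r*h²)
(O(6, 5)*(-12))*B = ((1 + 6*5²)*(-12))*(-10) = ((1 + 6*25)*(-12))*(-10) = ((1 + 150)*(-12))*(-10) = (151*(-12))*(-10) = -1812*(-10) = 18120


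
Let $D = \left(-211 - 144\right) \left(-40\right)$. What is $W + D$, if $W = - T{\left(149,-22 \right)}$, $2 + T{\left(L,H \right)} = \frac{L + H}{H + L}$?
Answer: $14201$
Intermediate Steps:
$T{\left(L,H \right)} = -1$ ($T{\left(L,H \right)} = -2 + \frac{L + H}{H + L} = -2 + \frac{H + L}{H + L} = -2 + 1 = -1$)
$D = 14200$ ($D = \left(-211 - 144\right) \left(-40\right) = \left(-355\right) \left(-40\right) = 14200$)
$W = 1$ ($W = \left(-1\right) \left(-1\right) = 1$)
$W + D = 1 + 14200 = 14201$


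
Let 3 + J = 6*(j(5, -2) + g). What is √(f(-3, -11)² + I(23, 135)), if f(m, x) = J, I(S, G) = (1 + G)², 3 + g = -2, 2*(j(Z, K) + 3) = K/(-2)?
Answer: 40*√13 ≈ 144.22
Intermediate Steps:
j(Z, K) = -3 - K/4 (j(Z, K) = -3 + (K/(-2))/2 = -3 + (K*(-½))/2 = -3 + (-K/2)/2 = -3 - K/4)
g = -5 (g = -3 - 2 = -5)
J = -48 (J = -3 + 6*((-3 - ¼*(-2)) - 5) = -3 + 6*((-3 + ½) - 5) = -3 + 6*(-5/2 - 5) = -3 + 6*(-15/2) = -3 - 45 = -48)
f(m, x) = -48
√(f(-3, -11)² + I(23, 135)) = √((-48)² + (1 + 135)²) = √(2304 + 136²) = √(2304 + 18496) = √20800 = 40*√13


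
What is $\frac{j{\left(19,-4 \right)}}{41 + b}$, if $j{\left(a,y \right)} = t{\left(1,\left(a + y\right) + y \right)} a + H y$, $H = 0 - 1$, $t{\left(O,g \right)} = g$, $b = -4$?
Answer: $\frac{213}{37} \approx 5.7568$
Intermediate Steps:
$H = -1$
$j{\left(a,y \right)} = - y + a \left(a + 2 y\right)$ ($j{\left(a,y \right)} = \left(\left(a + y\right) + y\right) a - y = \left(a + 2 y\right) a - y = a \left(a + 2 y\right) - y = - y + a \left(a + 2 y\right)$)
$\frac{j{\left(19,-4 \right)}}{41 + b} = \frac{\left(-1\right) \left(-4\right) + 19 \left(19 + 2 \left(-4\right)\right)}{41 - 4} = \frac{4 + 19 \left(19 - 8\right)}{37} = \frac{4 + 19 \cdot 11}{37} = \frac{4 + 209}{37} = \frac{1}{37} \cdot 213 = \frac{213}{37}$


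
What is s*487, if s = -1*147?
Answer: -71589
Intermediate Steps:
s = -147
s*487 = -147*487 = -71589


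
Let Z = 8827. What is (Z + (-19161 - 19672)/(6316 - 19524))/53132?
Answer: 116625849/701767456 ≈ 0.16619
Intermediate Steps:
(Z + (-19161 - 19672)/(6316 - 19524))/53132 = (8827 + (-19161 - 19672)/(6316 - 19524))/53132 = (8827 - 38833/(-13208))*(1/53132) = (8827 - 38833*(-1/13208))*(1/53132) = (8827 + 38833/13208)*(1/53132) = (116625849/13208)*(1/53132) = 116625849/701767456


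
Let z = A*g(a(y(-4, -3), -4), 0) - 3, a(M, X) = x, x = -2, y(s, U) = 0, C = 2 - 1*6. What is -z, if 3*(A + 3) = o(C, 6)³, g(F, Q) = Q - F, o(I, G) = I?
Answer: 155/3 ≈ 51.667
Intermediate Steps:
C = -4 (C = 2 - 6 = -4)
a(M, X) = -2
A = -73/3 (A = -3 + (⅓)*(-4)³ = -3 + (⅓)*(-64) = -3 - 64/3 = -73/3 ≈ -24.333)
z = -155/3 (z = -73*(0 - 1*(-2))/3 - 3 = -73*(0 + 2)/3 - 3 = -73/3*2 - 3 = -146/3 - 3 = -155/3 ≈ -51.667)
-z = -1*(-155/3) = 155/3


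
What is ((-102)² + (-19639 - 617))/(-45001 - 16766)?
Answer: 3284/20589 ≈ 0.15950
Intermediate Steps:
((-102)² + (-19639 - 617))/(-45001 - 16766) = (10404 - 20256)/(-61767) = -9852*(-1/61767) = 3284/20589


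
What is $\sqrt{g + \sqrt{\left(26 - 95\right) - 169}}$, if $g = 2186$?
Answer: $\sqrt{2186 + i \sqrt{238}} \approx 46.755 + 0.165 i$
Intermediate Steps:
$\sqrt{g + \sqrt{\left(26 - 95\right) - 169}} = \sqrt{2186 + \sqrt{\left(26 - 95\right) - 169}} = \sqrt{2186 + \sqrt{-69 - 169}} = \sqrt{2186 + \sqrt{-238}} = \sqrt{2186 + i \sqrt{238}}$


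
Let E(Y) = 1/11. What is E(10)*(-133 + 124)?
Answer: -9/11 ≈ -0.81818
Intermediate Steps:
E(Y) = 1/11
E(10)*(-133 + 124) = (-133 + 124)/11 = (1/11)*(-9) = -9/11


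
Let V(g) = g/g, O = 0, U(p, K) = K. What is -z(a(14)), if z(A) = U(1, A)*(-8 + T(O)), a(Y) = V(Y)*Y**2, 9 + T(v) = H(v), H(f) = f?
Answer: 3332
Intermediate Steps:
T(v) = -9 + v
V(g) = 1
a(Y) = Y**2 (a(Y) = 1*Y**2 = Y**2)
z(A) = -17*A (z(A) = A*(-8 + (-9 + 0)) = A*(-8 - 9) = A*(-17) = -17*A)
-z(a(14)) = -(-17)*14**2 = -(-17)*196 = -1*(-3332) = 3332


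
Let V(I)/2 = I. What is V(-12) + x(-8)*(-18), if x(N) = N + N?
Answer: 264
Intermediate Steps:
V(I) = 2*I
x(N) = 2*N
V(-12) + x(-8)*(-18) = 2*(-12) + (2*(-8))*(-18) = -24 - 16*(-18) = -24 + 288 = 264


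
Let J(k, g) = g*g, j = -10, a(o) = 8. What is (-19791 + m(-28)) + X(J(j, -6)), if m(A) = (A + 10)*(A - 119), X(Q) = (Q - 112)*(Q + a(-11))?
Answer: -20489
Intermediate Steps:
J(k, g) = g²
X(Q) = (-112 + Q)*(8 + Q) (X(Q) = (Q - 112)*(Q + 8) = (-112 + Q)*(8 + Q))
m(A) = (-119 + A)*(10 + A) (m(A) = (10 + A)*(-119 + A) = (-119 + A)*(10 + A))
(-19791 + m(-28)) + X(J(j, -6)) = (-19791 + (-1190 + (-28)² - 109*(-28))) + (-896 + ((-6)²)² - 104*(-6)²) = (-19791 + (-1190 + 784 + 3052)) + (-896 + 36² - 104*36) = (-19791 + 2646) + (-896 + 1296 - 3744) = -17145 - 3344 = -20489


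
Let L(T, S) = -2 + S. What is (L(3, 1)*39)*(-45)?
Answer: 1755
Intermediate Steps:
(L(3, 1)*39)*(-45) = ((-2 + 1)*39)*(-45) = -1*39*(-45) = -39*(-45) = 1755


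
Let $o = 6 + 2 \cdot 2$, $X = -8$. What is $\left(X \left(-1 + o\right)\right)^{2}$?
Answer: $5184$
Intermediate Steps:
$o = 10$ ($o = 6 + 4 = 10$)
$\left(X \left(-1 + o\right)\right)^{2} = \left(- 8 \left(-1 + 10\right)\right)^{2} = \left(\left(-8\right) 9\right)^{2} = \left(-72\right)^{2} = 5184$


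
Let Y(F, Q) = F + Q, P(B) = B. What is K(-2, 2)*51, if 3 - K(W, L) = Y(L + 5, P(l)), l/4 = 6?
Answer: -1428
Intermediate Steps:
l = 24 (l = 4*6 = 24)
K(W, L) = -26 - L (K(W, L) = 3 - ((L + 5) + 24) = 3 - ((5 + L) + 24) = 3 - (29 + L) = 3 + (-29 - L) = -26 - L)
K(-2, 2)*51 = (-26 - 1*2)*51 = (-26 - 2)*51 = -28*51 = -1428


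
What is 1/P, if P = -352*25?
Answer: -1/8800 ≈ -0.00011364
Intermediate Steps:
P = -8800
1/P = 1/(-8800) = -1/8800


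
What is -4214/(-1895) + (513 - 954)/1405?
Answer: 203399/106499 ≈ 1.9099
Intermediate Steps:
-4214/(-1895) + (513 - 954)/1405 = -4214*(-1/1895) - 441*1/1405 = 4214/1895 - 441/1405 = 203399/106499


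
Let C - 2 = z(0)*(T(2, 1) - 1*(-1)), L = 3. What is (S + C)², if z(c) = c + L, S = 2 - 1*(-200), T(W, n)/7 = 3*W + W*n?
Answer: 140625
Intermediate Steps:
T(W, n) = 21*W + 7*W*n (T(W, n) = 7*(3*W + W*n) = 21*W + 7*W*n)
S = 202 (S = 2 + 200 = 202)
z(c) = 3 + c (z(c) = c + 3 = 3 + c)
C = 173 (C = 2 + (3 + 0)*(7*2*(3 + 1) - 1*(-1)) = 2 + 3*(7*2*4 + 1) = 2 + 3*(56 + 1) = 2 + 3*57 = 2 + 171 = 173)
(S + C)² = (202 + 173)² = 375² = 140625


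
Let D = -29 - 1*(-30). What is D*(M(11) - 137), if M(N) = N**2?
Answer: -16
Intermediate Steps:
D = 1 (D = -29 + 30 = 1)
D*(M(11) - 137) = 1*(11**2 - 137) = 1*(121 - 137) = 1*(-16) = -16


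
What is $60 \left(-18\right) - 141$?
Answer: $-1221$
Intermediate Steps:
$60 \left(-18\right) - 141 = -1080 - 141 = -1221$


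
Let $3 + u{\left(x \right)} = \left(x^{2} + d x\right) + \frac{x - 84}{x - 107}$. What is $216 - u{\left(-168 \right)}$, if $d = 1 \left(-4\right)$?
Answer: $- \frac{7886427}{275} \approx -28678.0$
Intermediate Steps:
$d = -4$
$u{\left(x \right)} = -3 + x^{2} - 4 x + \frac{-84 + x}{-107 + x}$ ($u{\left(x \right)} = -3 + \left(\left(x^{2} - 4 x\right) + \frac{x - 84}{x - 107}\right) = -3 + \left(\left(x^{2} - 4 x\right) + \frac{-84 + x}{-107 + x}\right) = -3 + \left(x^{2} - 4 x + \frac{-84 + x}{-107 + x}\right) = -3 + x^{2} - 4 x + \frac{-84 + x}{-107 + x}$)
$216 - u{\left(-168 \right)} = 216 - \frac{237 + \left(-168\right)^{3} - 111 \left(-168\right)^{2} + 426 \left(-168\right)}{-107 - 168} = 216 - \frac{237 - 4741632 - 3132864 - 71568}{-275} = 216 - - \frac{237 - 4741632 - 3132864 - 71568}{275} = 216 - \left(- \frac{1}{275}\right) \left(-7945827\right) = 216 - \frac{7945827}{275} = - \frac{7886427}{275}$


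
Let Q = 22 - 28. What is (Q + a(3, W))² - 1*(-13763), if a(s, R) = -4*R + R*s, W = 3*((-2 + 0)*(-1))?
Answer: 13907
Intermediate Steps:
Q = -6
W = 6 (W = 3*(-2*(-1)) = 3*2 = 6)
(Q + a(3, W))² - 1*(-13763) = (-6 + 6*(-4 + 3))² - 1*(-13763) = (-6 + 6*(-1))² + 13763 = (-6 - 6)² + 13763 = (-12)² + 13763 = 144 + 13763 = 13907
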